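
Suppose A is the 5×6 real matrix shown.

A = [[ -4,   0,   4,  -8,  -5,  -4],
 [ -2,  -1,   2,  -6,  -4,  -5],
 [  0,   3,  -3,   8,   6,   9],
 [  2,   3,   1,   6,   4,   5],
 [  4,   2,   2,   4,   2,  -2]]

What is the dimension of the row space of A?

4

Row reduce to echelon form.
R2 ← R2 − (1/2)·R1: [0, -1, 0, -2, -3/2, -3]
R4 ← R4 + (1/2)·R1: [0, 3, 3, 2, 3/2, 3]
R5 ← R5 + R1: [0, 2, 6, -4, -3, -6]
R3 ← R3 + (3)·R2: [0, 0, -3, 2, 3/2, 0]
R4 ← R4 + (3)·R2: [0, 0, 3, -4, -3, -6]
R5 ← R5 + (2)·R2: [0, 0, 6, -8, -6, -12]
R4 ← R4 + R3: [0, 0, 0, -2, -3/2, -6]
R5 ← R5 + (2)·R3: [0, 0, 0, -4, -3, -12]
R5 ← R5 − (2)·R4: [0, 0, 0, 0, 0, 0]
Echelon form has 4 nonzero rows, so rank(A) = 4.
The row space has dimension equal to the rank: 4.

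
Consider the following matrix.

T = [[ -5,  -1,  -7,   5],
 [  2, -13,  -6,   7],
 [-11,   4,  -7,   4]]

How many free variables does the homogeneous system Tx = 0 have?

Row reduce to echelon form.
R2 ← R2 + (2/5)·R1: [0, -67/5, -44/5, 9]
R3 ← R3 − (11/5)·R1: [0, 31/5, 42/5, -7]
R3 ← R3 + (31/67)·R2: [0, 0, 290/67, -190/67]
3 nonzero rows, so rank(T) = 3.
T has 4 columns; by rank–nullity, nullity = 4 − 3 = 1.

1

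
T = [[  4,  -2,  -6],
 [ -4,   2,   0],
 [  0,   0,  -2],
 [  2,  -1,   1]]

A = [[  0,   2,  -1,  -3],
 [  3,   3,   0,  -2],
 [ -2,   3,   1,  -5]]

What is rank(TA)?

2

First compute TA:
[[  6, -16, -10,  22],
 [  6,  -2,   4,   8],
 [  4,  -6,  -2,  10],
 [ -5,   4,  -1,  -9]]
Now row reduce the product.
R2 ← R2 − R1: [0, 14, 14, -14]
R3 ← R3 − (2/3)·R1: [0, 14/3, 14/3, -14/3]
R4 ← R4 + (5/6)·R1: [0, -28/3, -28/3, 28/3]
R3 ← R3 − (1/3)·R2: [0, 0, 0, 0]
R4 ← R4 + (2/3)·R2: [0, 0, 0, 0]
2 nonzero rows, so rank(TA) = 2.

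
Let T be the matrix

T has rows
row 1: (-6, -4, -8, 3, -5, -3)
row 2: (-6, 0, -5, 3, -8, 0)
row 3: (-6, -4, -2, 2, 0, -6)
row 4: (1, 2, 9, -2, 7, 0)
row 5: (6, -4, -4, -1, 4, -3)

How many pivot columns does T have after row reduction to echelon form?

Row reduce to echelon form.
R2 ← R2 − R1: [0, 4, 3, 0, -3, 3]
R3 ← R3 − R1: [0, 0, 6, -1, 5, -3]
R4 ← R4 + (1/6)·R1: [0, 4/3, 23/3, -3/2, 37/6, -1/2]
R5 ← R5 + R1: [0, -8, -12, 2, -1, -6]
R4 ← R4 − (1/3)·R2: [0, 0, 20/3, -3/2, 43/6, -3/2]
R5 ← R5 + (2)·R2: [0, 0, -6, 2, -7, 0]
R4 ← R4 − (10/9)·R3: [0, 0, 0, -7/18, 29/18, 11/6]
R5 ← R5 + R3: [0, 0, 0, 1, -2, -3]
R5 ← R5 + (18/7)·R4: [0, 0, 0, 0, 15/7, 12/7]
Echelon form has 5 nonzero rows, so rank(T) = 5.
Each nonzero row contributes one pivot column: 5 pivot columns.

5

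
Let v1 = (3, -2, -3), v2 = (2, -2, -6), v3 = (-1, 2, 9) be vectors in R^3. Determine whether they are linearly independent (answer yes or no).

Form the matrix with these vectors as rows and row reduce.
R2 ← R2 − (2/3)·R1: [0, -2/3, -4]
R3 ← R3 + (1/3)·R1: [0, 4/3, 8]
R3 ← R3 + (2)·R2: [0, 0, 0]
2 nonzero rows, so the 3 vectors span a space of dimension 2.
Since 2 < 3, the vectors are linearly dependent.

no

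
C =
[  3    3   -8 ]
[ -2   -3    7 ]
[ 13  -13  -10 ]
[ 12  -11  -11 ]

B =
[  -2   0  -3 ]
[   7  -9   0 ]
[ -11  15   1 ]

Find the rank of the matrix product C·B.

2

First compute CB:
[[103, -147, -17],
 [-94, 132,  13],
 [ -7, -33, -49],
 [ 20, -66, -47]]
Now row reduce the product.
R2 ← R2 + (94/103)·R1: [0, -222/103, -259/103]
R3 ← R3 + (7/103)·R1: [0, -4428/103, -5166/103]
R4 ← R4 − (20/103)·R1: [0, -3858/103, -4501/103]
R3 ← R3 − (738/37)·R2: [0, 0, 0]
R4 ← R4 − (643/37)·R2: [0, 0, 0]
2 nonzero rows, so rank(CB) = 2.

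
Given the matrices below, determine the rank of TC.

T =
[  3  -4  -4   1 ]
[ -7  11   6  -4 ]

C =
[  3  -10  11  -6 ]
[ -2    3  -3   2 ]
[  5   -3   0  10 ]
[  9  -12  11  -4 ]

2

First compute TC:
[[  6, -42,  56, -70],
 [-49, 133, -154, 140]]
Now row reduce the product.
R2 ← R2 + (49/6)·R1: [0, -210, 910/3, -1295/3]
2 nonzero rows, so rank(TC) = 2.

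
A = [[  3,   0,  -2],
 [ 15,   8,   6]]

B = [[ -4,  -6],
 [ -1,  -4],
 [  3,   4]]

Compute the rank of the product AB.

2

First compute AB:
[[-18, -26],
 [-50, -98]]
Now row reduce the product.
R2 ← R2 − (25/9)·R1: [0, -232/9]
2 nonzero rows, so rank(AB) = 2.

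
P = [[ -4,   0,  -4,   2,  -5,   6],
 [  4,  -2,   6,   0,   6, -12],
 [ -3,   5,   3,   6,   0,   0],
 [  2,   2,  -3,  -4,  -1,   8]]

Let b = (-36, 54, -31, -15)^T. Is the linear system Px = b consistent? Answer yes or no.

yes

Row reduce the augmented matrix [P | b].
R2 ← R2 + R1: [0, -2, 2, 2, 1, -6, 18]
R3 ← R3 − (3/4)·R1: [0, 5, 6, 9/2, 15/4, -9/2, -4]
R4 ← R4 + (1/2)·R1: [0, 2, -5, -3, -7/2, 11, -33]
R3 ← R3 + (5/2)·R2: [0, 0, 11, 19/2, 25/4, -39/2, 41]
R4 ← R4 + R2: [0, 0, -3, -1, -5/2, 5, -15]
R4 ← R4 + (3/11)·R3: [0, 0, 0, 35/22, -35/44, -7/22, -42/11]
The echelon form has 4 nonzero rows, and every pivot lies in the first 6 columns, so rank(P) = rank([P|b]) = 4.
The system is consistent.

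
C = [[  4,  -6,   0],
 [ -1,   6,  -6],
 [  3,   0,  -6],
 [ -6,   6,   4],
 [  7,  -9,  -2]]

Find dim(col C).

2

Row reduce to echelon form.
R2 ← R2 + (1/4)·R1: [0, 9/2, -6]
R3 ← R3 − (3/4)·R1: [0, 9/2, -6]
R4 ← R4 + (3/2)·R1: [0, -3, 4]
R5 ← R5 − (7/4)·R1: [0, 3/2, -2]
R3 ← R3 − R2: [0, 0, 0]
R4 ← R4 + (2/3)·R2: [0, 0, 0]
R5 ← R5 − (1/3)·R2: [0, 0, 0]
Echelon form has 2 nonzero rows, so rank(C) = 2.
The column space has dimension equal to the rank: 2.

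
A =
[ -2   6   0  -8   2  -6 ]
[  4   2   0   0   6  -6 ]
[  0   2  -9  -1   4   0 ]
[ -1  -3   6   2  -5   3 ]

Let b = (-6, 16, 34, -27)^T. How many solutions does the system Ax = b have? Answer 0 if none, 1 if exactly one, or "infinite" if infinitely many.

infinite

Row reduce the augmented matrix [A | b].
R2 ← R2 + (2)·R1: [0, 14, 0, -16, 10, -18, 4]
R4 ← R4 − (1/2)·R1: [0, -6, 6, 6, -6, 6, -24]
R3 ← R3 − (1/7)·R2: [0, 0, -9, 9/7, 18/7, 18/7, 234/7]
R4 ← R4 + (3/7)·R2: [0, 0, 6, -6/7, -12/7, -12/7, -156/7]
R4 ← R4 + (2/3)·R3: [0, 0, 0, 0, 0, 0, 0]
The echelon form has 3 nonzero rows, and every pivot lies in the first 6 columns, so rank(A) = rank([A|b]) = 3.
The system is consistent.
rank = 3 < 6 unknowns, so there are infinitely many solutions.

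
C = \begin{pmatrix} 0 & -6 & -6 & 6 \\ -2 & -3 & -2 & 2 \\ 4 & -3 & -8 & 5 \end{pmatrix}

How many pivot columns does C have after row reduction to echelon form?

Row reduce to echelon form.
Swap R1 ↔ R2
R3 ← R3 + (2)·R1: [0, -9, -12, 9]
R3 ← R3 − (3/2)·R2: [0, 0, -3, 0]
Echelon form has 3 nonzero rows, so rank(C) = 3.
Each nonzero row contributes one pivot column: 3 pivot columns.

3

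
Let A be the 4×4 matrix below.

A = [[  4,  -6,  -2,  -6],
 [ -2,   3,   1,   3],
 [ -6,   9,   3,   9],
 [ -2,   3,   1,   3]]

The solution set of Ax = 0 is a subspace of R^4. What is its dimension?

3

Row reduce to echelon form.
R2 ← R2 + (1/2)·R1: [0, 0, 0, 0]
R3 ← R3 + (3/2)·R1: [0, 0, 0, 0]
R4 ← R4 + (1/2)·R1: [0, 0, 0, 0]
1 nonzero row, so rank(A) = 1.
A has 4 columns; by rank–nullity, nullity = 4 − 1 = 3.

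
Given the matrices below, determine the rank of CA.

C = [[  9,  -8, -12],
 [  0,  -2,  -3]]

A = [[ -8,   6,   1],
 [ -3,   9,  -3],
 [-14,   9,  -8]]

First compute CA:
[[120, -126, 129],
 [ 48, -45,  30]]
Now row reduce the product.
R2 ← R2 − (2/5)·R1: [0, 27/5, -108/5]
2 nonzero rows, so rank(CA) = 2.

2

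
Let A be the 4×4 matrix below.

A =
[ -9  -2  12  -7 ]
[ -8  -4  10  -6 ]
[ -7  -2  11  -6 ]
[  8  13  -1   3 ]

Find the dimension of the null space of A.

Row reduce to echelon form.
R2 ← R2 − (8/9)·R1: [0, -20/9, -2/3, 2/9]
R3 ← R3 − (7/9)·R1: [0, -4/9, 5/3, -5/9]
R4 ← R4 + (8/9)·R1: [0, 101/9, 29/3, -29/9]
R3 ← R3 − (1/5)·R2: [0, 0, 9/5, -3/5]
R4 ← R4 + (101/20)·R2: [0, 0, 63/10, -21/10]
R4 ← R4 − (7/2)·R3: [0, 0, 0, 0]
3 nonzero rows, so rank(A) = 3.
A has 4 columns; by rank–nullity, nullity = 4 − 3 = 1.

1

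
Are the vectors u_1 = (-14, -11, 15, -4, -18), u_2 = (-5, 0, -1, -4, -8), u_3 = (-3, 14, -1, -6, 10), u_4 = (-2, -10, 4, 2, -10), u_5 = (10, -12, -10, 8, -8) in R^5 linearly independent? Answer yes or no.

no

Form the matrix with these vectors as rows and row reduce.
R2 ← R2 − (5/14)·R1: [0, 55/14, -89/14, -18/7, -11/7]
R3 ← R3 − (3/14)·R1: [0, 229/14, -59/14, -36/7, 97/7]
R4 ← R4 − (1/7)·R1: [0, -59/7, 13/7, 18/7, -52/7]
R5 ← R5 + (5/7)·R1: [0, -139/7, 5/7, 36/7, -146/7]
R3 ← R3 − (229/55)·R2: [0, 0, 1224/55, 306/55, 102/5]
R4 ← R4 + (118/55)·R2: [0, 0, -648/55, -162/55, -54/5]
R5 ← R5 + (278/55)·R2: [0, 0, -1728/55, -432/55, -144/5]
R4 ← R4 + (9/17)·R3: [0, 0, 0, 0, 0]
R5 ← R5 + (24/17)·R3: [0, 0, 0, 0, 0]
3 nonzero rows, so the 5 vectors span a space of dimension 3.
Since 3 < 5, the vectors are linearly dependent.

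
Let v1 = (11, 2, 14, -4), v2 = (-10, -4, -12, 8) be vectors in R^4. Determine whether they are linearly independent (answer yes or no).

yes

Form the matrix with these vectors as rows and row reduce.
R2 ← R2 + (10/11)·R1: [0, -24/11, 8/11, 48/11]
2 nonzero rows, so the 2 vectors span a space of dimension 2.
Since 2 = 2, the vectors are linearly independent.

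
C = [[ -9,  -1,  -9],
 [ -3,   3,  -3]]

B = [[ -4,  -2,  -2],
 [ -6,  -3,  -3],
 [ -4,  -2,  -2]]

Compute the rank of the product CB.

First compute CB:
[[ 78,  39,  39],
 [  6,   3,   3]]
Now row reduce the product.
R2 ← R2 − (1/13)·R1: [0, 0, 0]
1 nonzero row, so rank(CB) = 1.

1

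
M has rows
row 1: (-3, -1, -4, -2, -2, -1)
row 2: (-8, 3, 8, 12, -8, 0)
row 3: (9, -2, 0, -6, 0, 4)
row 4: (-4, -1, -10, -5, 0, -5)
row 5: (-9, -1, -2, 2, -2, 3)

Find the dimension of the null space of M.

1

Row reduce to echelon form.
R2 ← R2 − (8/3)·R1: [0, 17/3, 56/3, 52/3, -8/3, 8/3]
R3 ← R3 + (3)·R1: [0, -5, -12, -12, -6, 1]
R4 ← R4 − (4/3)·R1: [0, 1/3, -14/3, -7/3, 8/3, -11/3]
R5 ← R5 − (3)·R1: [0, 2, 10, 8, 4, 6]
R3 ← R3 + (15/17)·R2: [0, 0, 76/17, 56/17, -142/17, 57/17]
R4 ← R4 − (1/17)·R2: [0, 0, -98/17, -57/17, 48/17, -65/17]
R5 ← R5 − (6/17)·R2: [0, 0, 58/17, 32/17, 84/17, 86/17]
R4 ← R4 + (49/38)·R3: [0, 0, 0, 17/19, -151/19, 1/2]
R5 ← R5 − (29/38)·R3: [0, 0, 0, -12/19, 215/19, 5/2]
R5 ← R5 + (12/17)·R4: [0, 0, 0, 0, 97/17, 97/34]
5 nonzero rows, so rank(M) = 5.
M has 6 columns; by rank–nullity, nullity = 6 − 5 = 1.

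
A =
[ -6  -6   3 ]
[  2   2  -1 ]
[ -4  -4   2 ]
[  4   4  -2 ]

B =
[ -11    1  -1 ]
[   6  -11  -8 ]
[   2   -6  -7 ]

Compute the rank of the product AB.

1

First compute AB:
[[ 36,  42,  33],
 [-12, -14, -11],
 [ 24,  28,  22],
 [-24, -28, -22]]
Now row reduce the product.
R2 ← R2 + (1/3)·R1: [0, 0, 0]
R3 ← R3 − (2/3)·R1: [0, 0, 0]
R4 ← R4 + (2/3)·R1: [0, 0, 0]
1 nonzero row, so rank(AB) = 1.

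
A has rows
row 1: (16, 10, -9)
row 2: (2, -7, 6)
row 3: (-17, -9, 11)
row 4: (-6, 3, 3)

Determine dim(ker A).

Row reduce to echelon form.
R2 ← R2 − (1/8)·R1: [0, -33/4, 57/8]
R3 ← R3 + (17/16)·R1: [0, 13/8, 23/16]
R4 ← R4 + (3/8)·R1: [0, 27/4, -3/8]
R3 ← R3 + (13/66)·R2: [0, 0, 125/44]
R4 ← R4 + (9/11)·R2: [0, 0, 60/11]
R4 ← R4 − (48/25)·R3: [0, 0, 0]
3 nonzero rows, so rank(A) = 3.
A has 3 columns; by rank–nullity, nullity = 3 − 3 = 0.

0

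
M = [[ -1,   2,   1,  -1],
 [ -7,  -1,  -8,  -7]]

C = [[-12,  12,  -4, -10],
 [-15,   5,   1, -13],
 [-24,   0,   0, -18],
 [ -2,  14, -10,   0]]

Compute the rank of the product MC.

First compute MC:
[[-40, -16,  16, -34],
 [305, -187,  97, 227]]
Now row reduce the product.
R2 ← R2 + (61/8)·R1: [0, -309, 219, -129/4]
2 nonzero rows, so rank(MC) = 2.

2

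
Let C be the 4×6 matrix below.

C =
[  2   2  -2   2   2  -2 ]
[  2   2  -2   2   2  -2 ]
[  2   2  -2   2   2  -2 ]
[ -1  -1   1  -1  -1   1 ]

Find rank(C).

1

Row reduce to echelon form.
R2 ← R2 − R1: [0, 0, 0, 0, 0, 0]
R3 ← R3 − R1: [0, 0, 0, 0, 0, 0]
R4 ← R4 + (1/2)·R1: [0, 0, 0, 0, 0, 0]
Echelon form has 1 nonzero row, so rank(C) = 1.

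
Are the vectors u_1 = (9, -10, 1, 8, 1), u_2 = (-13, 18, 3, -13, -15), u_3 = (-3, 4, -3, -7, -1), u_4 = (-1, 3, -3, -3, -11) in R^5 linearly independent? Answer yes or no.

Form the matrix with these vectors as rows and row reduce.
R2 ← R2 + (13/9)·R1: [0, 32/9, 40/9, -13/9, -122/9]
R3 ← R3 + (1/3)·R1: [0, 2/3, -8/3, -13/3, -2/3]
R4 ← R4 + (1/9)·R1: [0, 17/9, -26/9, -19/9, -98/9]
R3 ← R3 − (3/16)·R2: [0, 0, -7/2, -65/16, 15/8]
R4 ← R4 − (17/32)·R2: [0, 0, -21/4, -43/32, -59/16]
R4 ← R4 − (3/2)·R3: [0, 0, 0, 19/4, -13/2]
4 nonzero rows, so the 4 vectors span a space of dimension 4.
Since 4 = 4, the vectors are linearly independent.

yes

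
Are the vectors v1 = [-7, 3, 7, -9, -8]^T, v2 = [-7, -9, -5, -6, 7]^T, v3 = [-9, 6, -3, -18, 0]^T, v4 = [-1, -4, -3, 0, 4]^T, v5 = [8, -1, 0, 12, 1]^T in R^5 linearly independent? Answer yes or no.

no

Form the matrix with these vectors as rows and row reduce.
R2 ← R2 − R1: [0, -12, -12, 3, 15]
R3 ← R3 − (9/7)·R1: [0, 15/7, -12, -45/7, 72/7]
R4 ← R4 − (1/7)·R1: [0, -31/7, -4, 9/7, 36/7]
R5 ← R5 + (8/7)·R1: [0, 17/7, 8, 12/7, -57/7]
R3 ← R3 + (5/28)·R2: [0, 0, -99/7, -165/28, 363/28]
R4 ← R4 − (31/84)·R2: [0, 0, 3/7, 5/28, -11/28]
R5 ← R5 + (17/84)·R2: [0, 0, 39/7, 65/28, -143/28]
R4 ← R4 + (1/33)·R3: [0, 0, 0, 0, 0]
R5 ← R5 + (13/33)·R3: [0, 0, 0, 0, 0]
3 nonzero rows, so the 5 vectors span a space of dimension 3.
Since 3 < 5, the vectors are linearly dependent.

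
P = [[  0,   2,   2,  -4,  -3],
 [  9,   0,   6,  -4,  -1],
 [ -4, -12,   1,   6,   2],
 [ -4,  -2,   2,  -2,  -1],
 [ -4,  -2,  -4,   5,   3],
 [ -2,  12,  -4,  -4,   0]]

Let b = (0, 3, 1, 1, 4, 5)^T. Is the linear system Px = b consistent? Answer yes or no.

Row reduce the augmented matrix [P | b].
Swap R1 ↔ R2
R3 ← R3 + (4/9)·R1: [0, -12, 11/3, 38/9, 14/9, 7/3]
R4 ← R4 + (4/9)·R1: [0, -2, 14/3, -34/9, -13/9, 7/3]
R5 ← R5 + (4/9)·R1: [0, -2, -4/3, 29/9, 23/9, 16/3]
R6 ← R6 + (2/9)·R1: [0, 12, -8/3, -44/9, -2/9, 17/3]
R3 ← R3 + (6)·R2: [0, 0, 47/3, -178/9, -148/9, 7/3]
R4 ← R4 + R2: [0, 0, 20/3, -70/9, -40/9, 7/3]
R5 ← R5 + R2: [0, 0, 2/3, -7/9, -4/9, 16/3]
R6 ← R6 − (6)·R2: [0, 0, -44/3, 172/9, 160/9, 17/3]
R4 ← R4 − (20/47)·R3: [0, 0, 0, 30/47, 120/47, 63/47]
R5 ← R5 − (2/47)·R3: [0, 0, 0, 3/47, 12/47, 246/47]
R6 ← R6 + (44/47)·R3: [0, 0, 0, 28/47, 112/47, 369/47]
R5 ← R5 − (1/10)·R4: [0, 0, 0, 0, 0, 51/10]
R6 ← R6 − (14/15)·R4: [0, 0, 0, 0, 0, 33/5]
R6 ← R6 − (22/17)·R5: [0, 0, 0, 0, 0, 0]
The echelon form has 5 nonzero rows; the last pivot sits in the augmented column, so rank(P) = 4 but rank([P|b]) = 5.
Since the ranks differ, the system is inconsistent.

no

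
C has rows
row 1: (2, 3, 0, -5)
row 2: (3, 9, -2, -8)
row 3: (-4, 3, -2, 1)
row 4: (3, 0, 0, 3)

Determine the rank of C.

4

Row reduce to echelon form.
R2 ← R2 − (3/2)·R1: [0, 9/2, -2, -1/2]
R3 ← R3 + (2)·R1: [0, 9, -2, -9]
R4 ← R4 − (3/2)·R1: [0, -9/2, 0, 21/2]
R3 ← R3 − (2)·R2: [0, 0, 2, -8]
R4 ← R4 + R2: [0, 0, -2, 10]
R4 ← R4 + R3: [0, 0, 0, 2]
Echelon form has 4 nonzero rows, so rank(C) = 4.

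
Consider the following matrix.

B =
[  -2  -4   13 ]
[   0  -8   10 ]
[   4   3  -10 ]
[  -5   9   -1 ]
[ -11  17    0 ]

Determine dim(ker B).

Row reduce to echelon form.
R3 ← R3 + (2)·R1: [0, -5, 16]
R4 ← R4 − (5/2)·R1: [0, 19, -67/2]
R5 ← R5 − (11/2)·R1: [0, 39, -143/2]
R3 ← R3 − (5/8)·R2: [0, 0, 39/4]
R4 ← R4 + (19/8)·R2: [0, 0, -39/4]
R5 ← R5 + (39/8)·R2: [0, 0, -91/4]
R4 ← R4 + R3: [0, 0, 0]
R5 ← R5 + (7/3)·R3: [0, 0, 0]
3 nonzero rows, so rank(B) = 3.
B has 3 columns; by rank–nullity, nullity = 3 − 3 = 0.

0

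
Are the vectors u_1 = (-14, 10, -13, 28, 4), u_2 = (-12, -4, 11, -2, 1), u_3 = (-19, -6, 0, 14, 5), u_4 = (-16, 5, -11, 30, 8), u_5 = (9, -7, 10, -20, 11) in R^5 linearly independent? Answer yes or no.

yes

Form the matrix with these vectors as rows and row reduce.
R2 ← R2 − (6/7)·R1: [0, -88/7, 155/7, -26, -17/7]
R3 ← R3 − (19/14)·R1: [0, -137/7, 247/14, -24, -3/7]
R4 ← R4 − (8/7)·R1: [0, -45/7, 27/7, -2, 24/7]
R5 ← R5 + (9/14)·R1: [0, -4/7, 23/14, -2, 95/7]
R3 ← R3 − (137/88)·R2: [0, 0, -1481/88, 725/44, 295/88]
R4 ← R4 − (45/88)·R2: [0, 0, -657/88, 497/44, 411/88]
R5 ← R5 − (1/22)·R2: [0, 0, 7/11, -9/11, 301/22]
R4 ← R4 − (657/1481)·R3: [0, 0, 0, 5903/1481, 9429/2962]
R5 ← R5 + (56/1481)·R3: [0, 0, 0, -289/1481, 40901/2962]
R5 ← R5 + (289/5903)·R4: [0, 0, 0, 0, 82432/5903]
5 nonzero rows, so the 5 vectors span a space of dimension 5.
Since 5 = 5, the vectors are linearly independent.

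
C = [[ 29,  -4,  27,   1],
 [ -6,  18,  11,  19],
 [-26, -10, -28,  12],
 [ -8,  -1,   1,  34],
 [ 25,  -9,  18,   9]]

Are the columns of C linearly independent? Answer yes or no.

Row reduce C to echelon form.
R2 ← R2 + (6/29)·R1: [0, 498/29, 481/29, 557/29]
R3 ← R3 + (26/29)·R1: [0, -394/29, -110/29, 374/29]
R4 ← R4 + (8/29)·R1: [0, -61/29, 245/29, 994/29]
R5 ← R5 − (25/29)·R1: [0, -161/29, -153/29, 236/29]
R3 ← R3 + (197/249)·R2: [0, 0, 2323/249, 6995/249]
R4 ← R4 + (61/498)·R2: [0, 0, 5219/498, 18241/498]
R5 ← R5 + (161/498)·R2: [0, 0, 43/498, 7145/498]
R4 ← R4 − (5219/4646)·R3: [0, 0, 0, 11781/2323]
R5 ← R5 − (43/4646)·R3: [0, 0, 0, 32725/2323]
R5 ← R5 − (25/9)·R4: [0, 0, 0, 0]
4 pivots among 4 columns.
Every column is a pivot column, so the columns are linearly independent.

yes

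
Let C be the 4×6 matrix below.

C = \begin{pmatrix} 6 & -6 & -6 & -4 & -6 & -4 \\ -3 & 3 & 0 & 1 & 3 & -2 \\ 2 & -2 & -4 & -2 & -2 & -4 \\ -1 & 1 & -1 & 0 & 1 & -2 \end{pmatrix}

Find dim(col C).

Row reduce to echelon form.
R2 ← R2 + (1/2)·R1: [0, 0, -3, -1, 0, -4]
R3 ← R3 − (1/3)·R1: [0, 0, -2, -2/3, 0, -8/3]
R4 ← R4 + (1/6)·R1: [0, 0, -2, -2/3, 0, -8/3]
R3 ← R3 − (2/3)·R2: [0, 0, 0, 0, 0, 0]
R4 ← R4 − (2/3)·R2: [0, 0, 0, 0, 0, 0]
Echelon form has 2 nonzero rows, so rank(C) = 2.
The column space has dimension equal to the rank: 2.

2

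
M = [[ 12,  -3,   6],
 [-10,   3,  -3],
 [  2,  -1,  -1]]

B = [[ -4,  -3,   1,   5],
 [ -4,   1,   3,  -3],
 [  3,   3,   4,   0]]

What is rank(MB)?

First compute MB:
[[-18, -21,  27,  69],
 [ 19,  24, -13, -59],
 [ -7, -10,  -5,  13]]
Now row reduce the product.
R2 ← R2 + (19/18)·R1: [0, 11/6, 31/2, 83/6]
R3 ← R3 − (7/18)·R1: [0, -11/6, -31/2, -83/6]
R3 ← R3 + R2: [0, 0, 0, 0]
2 nonzero rows, so rank(MB) = 2.

2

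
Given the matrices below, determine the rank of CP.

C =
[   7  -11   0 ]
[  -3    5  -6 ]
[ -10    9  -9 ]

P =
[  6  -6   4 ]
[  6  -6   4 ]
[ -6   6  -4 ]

1

First compute CP:
[[-24,  24, -16],
 [ 48, -48,  32],
 [ 48, -48,  32]]
Now row reduce the product.
R2 ← R2 + (2)·R1: [0, 0, 0]
R3 ← R3 + (2)·R1: [0, 0, 0]
1 nonzero row, so rank(CP) = 1.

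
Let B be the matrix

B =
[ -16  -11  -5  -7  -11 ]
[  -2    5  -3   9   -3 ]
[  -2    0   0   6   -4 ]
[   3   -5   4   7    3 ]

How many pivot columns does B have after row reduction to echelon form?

4

Row reduce to echelon form.
R2 ← R2 − (1/8)·R1: [0, 51/8, -19/8, 79/8, -13/8]
R3 ← R3 − (1/8)·R1: [0, 11/8, 5/8, 55/8, -21/8]
R4 ← R4 + (3/16)·R1: [0, -113/16, 49/16, 91/16, 15/16]
R3 ← R3 − (11/51)·R2: [0, 0, 58/51, 242/51, -116/51]
R4 ← R4 + (113/102)·R2: [0, 0, 22/51, 848/51, -44/51]
R4 ← R4 − (11/29)·R3: [0, 0, 0, 430/29, 0]
Echelon form has 4 nonzero rows, so rank(B) = 4.
Each nonzero row contributes one pivot column: 4 pivot columns.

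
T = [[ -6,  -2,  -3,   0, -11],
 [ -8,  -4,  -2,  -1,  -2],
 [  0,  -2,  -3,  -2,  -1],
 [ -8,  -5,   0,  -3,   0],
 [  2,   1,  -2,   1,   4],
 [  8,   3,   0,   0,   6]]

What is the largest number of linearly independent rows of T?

5

Row reduce to echelon form.
R2 ← R2 − (4/3)·R1: [0, -4/3, 2, -1, 38/3]
R4 ← R4 − (4/3)·R1: [0, -7/3, 4, -3, 44/3]
R5 ← R5 + (1/3)·R1: [0, 1/3, -3, 1, 1/3]
R6 ← R6 + (4/3)·R1: [0, 1/3, -4, 0, -26/3]
R3 ← R3 − (3/2)·R2: [0, 0, -6, -1/2, -20]
R4 ← R4 − (7/4)·R2: [0, 0, 1/2, -5/4, -15/2]
R5 ← R5 + (1/4)·R2: [0, 0, -5/2, 3/4, 7/2]
R6 ← R6 + (1/4)·R2: [0, 0, -7/2, -1/4, -11/2]
R4 ← R4 + (1/12)·R3: [0, 0, 0, -31/24, -55/6]
R5 ← R5 − (5/12)·R3: [0, 0, 0, 23/24, 71/6]
R6 ← R6 − (7/12)·R3: [0, 0, 0, 1/24, 37/6]
R5 ← R5 + (23/31)·R4: [0, 0, 0, 0, 156/31]
R6 ← R6 + (1/31)·R4: [0, 0, 0, 0, 182/31]
R6 ← R6 − (7/6)·R5: [0, 0, 0, 0, 0]
Echelon form has 5 nonzero rows, so rank(T) = 5.
The rank gives the maximum number of linearly independent rows: 5.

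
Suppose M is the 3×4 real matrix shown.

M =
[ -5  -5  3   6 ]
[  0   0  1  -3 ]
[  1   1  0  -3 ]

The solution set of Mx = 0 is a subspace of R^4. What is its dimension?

Row reduce to echelon form.
R3 ← R3 + (1/5)·R1: [0, 0, 3/5, -9/5]
R3 ← R3 − (3/5)·R2: [0, 0, 0, 0]
2 nonzero rows, so rank(M) = 2.
M has 4 columns; by rank–nullity, nullity = 4 − 2 = 2.

2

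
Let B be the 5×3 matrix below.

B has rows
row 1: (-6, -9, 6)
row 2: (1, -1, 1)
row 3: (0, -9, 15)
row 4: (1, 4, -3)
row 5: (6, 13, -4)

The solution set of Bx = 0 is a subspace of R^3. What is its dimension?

0

Row reduce to echelon form.
R2 ← R2 + (1/6)·R1: [0, -5/2, 2]
R4 ← R4 + (1/6)·R1: [0, 5/2, -2]
R5 ← R5 + R1: [0, 4, 2]
R3 ← R3 − (18/5)·R2: [0, 0, 39/5]
R4 ← R4 + R2: [0, 0, 0]
R5 ← R5 + (8/5)·R2: [0, 0, 26/5]
R5 ← R5 − (2/3)·R3: [0, 0, 0]
3 nonzero rows, so rank(B) = 3.
B has 3 columns; by rank–nullity, nullity = 3 − 3 = 0.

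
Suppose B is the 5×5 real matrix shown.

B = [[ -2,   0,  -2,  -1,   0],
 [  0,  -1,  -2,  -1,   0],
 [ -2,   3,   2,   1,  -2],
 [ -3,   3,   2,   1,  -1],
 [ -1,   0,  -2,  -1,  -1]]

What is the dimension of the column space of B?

3

Row reduce to echelon form.
R3 ← R3 − R1: [0, 3, 4, 2, -2]
R4 ← R4 − (3/2)·R1: [0, 3, 5, 5/2, -1]
R5 ← R5 − (1/2)·R1: [0, 0, -1, -1/2, -1]
R3 ← R3 + (3)·R2: [0, 0, -2, -1, -2]
R4 ← R4 + (3)·R2: [0, 0, -1, -1/2, -1]
R4 ← R4 − (1/2)·R3: [0, 0, 0, 0, 0]
R5 ← R5 − (1/2)·R3: [0, 0, 0, 0, 0]
Echelon form has 3 nonzero rows, so rank(B) = 3.
The column space has dimension equal to the rank: 3.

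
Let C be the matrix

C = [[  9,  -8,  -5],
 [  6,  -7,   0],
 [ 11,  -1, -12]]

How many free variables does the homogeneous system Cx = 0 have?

Row reduce to echelon form.
R2 ← R2 − (2/3)·R1: [0, -5/3, 10/3]
R3 ← R3 − (11/9)·R1: [0, 79/9, -53/9]
R3 ← R3 + (79/15)·R2: [0, 0, 35/3]
3 nonzero rows, so rank(C) = 3.
C has 3 columns; by rank–nullity, nullity = 3 − 3 = 0.

0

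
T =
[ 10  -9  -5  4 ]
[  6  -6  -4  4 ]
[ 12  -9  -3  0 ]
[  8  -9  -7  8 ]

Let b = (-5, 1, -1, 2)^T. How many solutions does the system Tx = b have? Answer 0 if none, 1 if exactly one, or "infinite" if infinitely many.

0

Row reduce the augmented matrix [T | b].
R2 ← R2 − (3/5)·R1: [0, -3/5, -1, 8/5, 4]
R3 ← R3 − (6/5)·R1: [0, 9/5, 3, -24/5, 5]
R4 ← R4 − (4/5)·R1: [0, -9/5, -3, 24/5, 6]
R3 ← R3 + (3)·R2: [0, 0, 0, 0, 17]
R4 ← R4 − (3)·R2: [0, 0, 0, 0, -6]
R4 ← R4 + (6/17)·R3: [0, 0, 0, 0, 0]
The echelon form has 3 nonzero rows; the last pivot sits in the augmented column, so rank(T) = 2 but rank([T|b]) = 3.
Since the ranks differ, the system is inconsistent.
It has no solutions.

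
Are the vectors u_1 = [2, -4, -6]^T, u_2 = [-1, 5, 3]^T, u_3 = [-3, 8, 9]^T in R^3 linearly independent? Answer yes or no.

Form the matrix with these vectors as rows and row reduce.
R2 ← R2 + (1/2)·R1: [0, 3, 0]
R3 ← R3 + (3/2)·R1: [0, 2, 0]
R3 ← R3 − (2/3)·R2: [0, 0, 0]
2 nonzero rows, so the 3 vectors span a space of dimension 2.
Since 2 < 3, the vectors are linearly dependent.

no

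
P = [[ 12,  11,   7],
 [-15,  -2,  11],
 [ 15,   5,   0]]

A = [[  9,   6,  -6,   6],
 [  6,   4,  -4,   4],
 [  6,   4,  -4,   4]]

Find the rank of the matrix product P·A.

1

First compute PA:
[[216, 144, -144, 144],
 [-81, -54,  54, -54],
 [165, 110, -110, 110]]
Now row reduce the product.
R2 ← R2 + (3/8)·R1: [0, 0, 0, 0]
R3 ← R3 − (55/72)·R1: [0, 0, 0, 0]
1 nonzero row, so rank(PA) = 1.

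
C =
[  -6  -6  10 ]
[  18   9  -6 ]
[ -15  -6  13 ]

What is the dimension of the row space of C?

3

Row reduce to echelon form.
R2 ← R2 + (3)·R1: [0, -9, 24]
R3 ← R3 − (5/2)·R1: [0, 9, -12]
R3 ← R3 + R2: [0, 0, 12]
Echelon form has 3 nonzero rows, so rank(C) = 3.
The row space has dimension equal to the rank: 3.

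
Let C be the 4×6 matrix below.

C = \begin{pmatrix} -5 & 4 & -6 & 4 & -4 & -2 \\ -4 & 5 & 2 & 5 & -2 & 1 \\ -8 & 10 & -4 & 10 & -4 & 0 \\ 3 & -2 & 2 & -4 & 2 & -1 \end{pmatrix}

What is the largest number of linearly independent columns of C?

Row reduce to echelon form.
R2 ← R2 − (4/5)·R1: [0, 9/5, 34/5, 9/5, 6/5, 13/5]
R3 ← R3 − (8/5)·R1: [0, 18/5, 28/5, 18/5, 12/5, 16/5]
R4 ← R4 + (3/5)·R1: [0, 2/5, -8/5, -8/5, -2/5, -11/5]
R3 ← R3 − (2)·R2: [0, 0, -8, 0, 0, -2]
R4 ← R4 − (2/9)·R2: [0, 0, -28/9, -2, -2/3, -25/9]
R4 ← R4 − (7/18)·R3: [0, 0, 0, -2, -2/3, -2]
Echelon form has 4 nonzero rows, so rank(C) = 4.
The rank gives the maximum number of linearly independent columns: 4.

4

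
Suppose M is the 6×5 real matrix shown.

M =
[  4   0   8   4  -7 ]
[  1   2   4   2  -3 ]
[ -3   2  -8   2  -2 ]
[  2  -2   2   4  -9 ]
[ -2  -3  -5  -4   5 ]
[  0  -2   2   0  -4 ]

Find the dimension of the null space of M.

1

Row reduce to echelon form.
R2 ← R2 − (1/4)·R1: [0, 2, 2, 1, -5/4]
R3 ← R3 + (3/4)·R1: [0, 2, -2, 5, -29/4]
R4 ← R4 − (1/2)·R1: [0, -2, -2, 2, -11/2]
R5 ← R5 + (1/2)·R1: [0, -3, -1, -2, 3/2]
R3 ← R3 − R2: [0, 0, -4, 4, -6]
R4 ← R4 + R2: [0, 0, 0, 3, -27/4]
R5 ← R5 + (3/2)·R2: [0, 0, 2, -1/2, -3/8]
R6 ← R6 + R2: [0, 0, 4, 1, -21/4]
R5 ← R5 + (1/2)·R3: [0, 0, 0, 3/2, -27/8]
R6 ← R6 + R3: [0, 0, 0, 5, -45/4]
R5 ← R5 − (1/2)·R4: [0, 0, 0, 0, 0]
R6 ← R6 − (5/3)·R4: [0, 0, 0, 0, 0]
4 nonzero rows, so rank(M) = 4.
M has 5 columns; by rank–nullity, nullity = 5 − 4 = 1.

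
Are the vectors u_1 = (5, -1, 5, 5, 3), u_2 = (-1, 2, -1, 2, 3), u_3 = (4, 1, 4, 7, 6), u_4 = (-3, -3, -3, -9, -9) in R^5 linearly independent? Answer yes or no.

no

Form the matrix with these vectors as rows and row reduce.
R2 ← R2 + (1/5)·R1: [0, 9/5, 0, 3, 18/5]
R3 ← R3 − (4/5)·R1: [0, 9/5, 0, 3, 18/5]
R4 ← R4 + (3/5)·R1: [0, -18/5, 0, -6, -36/5]
R3 ← R3 − R2: [0, 0, 0, 0, 0]
R4 ← R4 + (2)·R2: [0, 0, 0, 0, 0]
2 nonzero rows, so the 4 vectors span a space of dimension 2.
Since 2 < 4, the vectors are linearly dependent.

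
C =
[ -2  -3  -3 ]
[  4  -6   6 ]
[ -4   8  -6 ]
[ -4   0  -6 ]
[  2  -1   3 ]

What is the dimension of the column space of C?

2

Row reduce to echelon form.
R2 ← R2 + (2)·R1: [0, -12, 0]
R3 ← R3 − (2)·R1: [0, 14, 0]
R4 ← R4 − (2)·R1: [0, 6, 0]
R5 ← R5 + R1: [0, -4, 0]
R3 ← R3 + (7/6)·R2: [0, 0, 0]
R4 ← R4 + (1/2)·R2: [0, 0, 0]
R5 ← R5 − (1/3)·R2: [0, 0, 0]
Echelon form has 2 nonzero rows, so rank(C) = 2.
The column space has dimension equal to the rank: 2.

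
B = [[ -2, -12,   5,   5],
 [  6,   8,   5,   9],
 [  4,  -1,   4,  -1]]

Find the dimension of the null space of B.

1

Row reduce to echelon form.
R2 ← R2 + (3)·R1: [0, -28, 20, 24]
R3 ← R3 + (2)·R1: [0, -25, 14, 9]
R3 ← R3 − (25/28)·R2: [0, 0, -27/7, -87/7]
3 nonzero rows, so rank(B) = 3.
B has 4 columns; by rank–nullity, nullity = 4 − 3 = 1.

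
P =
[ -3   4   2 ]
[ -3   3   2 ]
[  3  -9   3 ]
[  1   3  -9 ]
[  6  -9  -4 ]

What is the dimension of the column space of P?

3

Row reduce to echelon form.
R2 ← R2 − R1: [0, -1, 0]
R3 ← R3 + R1: [0, -5, 5]
R4 ← R4 + (1/3)·R1: [0, 13/3, -25/3]
R5 ← R5 + (2)·R1: [0, -1, 0]
R3 ← R3 − (5)·R2: [0, 0, 5]
R4 ← R4 + (13/3)·R2: [0, 0, -25/3]
R5 ← R5 − R2: [0, 0, 0]
R4 ← R4 + (5/3)·R3: [0, 0, 0]
Echelon form has 3 nonzero rows, so rank(P) = 3.
The column space has dimension equal to the rank: 3.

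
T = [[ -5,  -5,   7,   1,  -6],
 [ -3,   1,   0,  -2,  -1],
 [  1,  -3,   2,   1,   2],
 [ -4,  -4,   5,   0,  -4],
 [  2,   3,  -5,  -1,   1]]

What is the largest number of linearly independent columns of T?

5

Row reduce to echelon form.
R2 ← R2 − (3/5)·R1: [0, 4, -21/5, -13/5, 13/5]
R3 ← R3 + (1/5)·R1: [0, -4, 17/5, 6/5, 4/5]
R4 ← R4 − (4/5)·R1: [0, 0, -3/5, -4/5, 4/5]
R5 ← R5 + (2/5)·R1: [0, 1, -11/5, -3/5, -7/5]
R3 ← R3 + R2: [0, 0, -4/5, -7/5, 17/5]
R5 ← R5 − (1/4)·R2: [0, 0, -23/20, 1/20, -41/20]
R4 ← R4 − (3/4)·R3: [0, 0, 0, 1/4, -7/4]
R5 ← R5 − (23/16)·R3: [0, 0, 0, 33/16, -111/16]
R5 ← R5 − (33/4)·R4: [0, 0, 0, 0, 15/2]
Echelon form has 5 nonzero rows, so rank(T) = 5.
The rank gives the maximum number of linearly independent columns: 5.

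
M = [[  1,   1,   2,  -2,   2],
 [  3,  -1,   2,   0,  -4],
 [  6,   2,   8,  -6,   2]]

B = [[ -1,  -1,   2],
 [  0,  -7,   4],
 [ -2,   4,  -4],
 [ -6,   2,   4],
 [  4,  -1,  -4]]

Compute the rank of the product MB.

First compute MB:
[[ 15,  -6, -18],
 [-23,  16,  10],
 [ 22,  -2, -44]]
Now row reduce the product.
R2 ← R2 + (23/15)·R1: [0, 34/5, -88/5]
R3 ← R3 − (22/15)·R1: [0, 34/5, -88/5]
R3 ← R3 − R2: [0, 0, 0]
2 nonzero rows, so rank(MB) = 2.

2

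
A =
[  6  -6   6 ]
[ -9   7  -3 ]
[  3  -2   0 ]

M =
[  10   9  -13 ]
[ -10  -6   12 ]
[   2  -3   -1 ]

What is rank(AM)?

2

First compute AM:
[[132,  72, -156],
 [-166, -114, 204],
 [ 50,  39, -63]]
Now row reduce the product.
R2 ← R2 + (83/66)·R1: [0, -258/11, 86/11]
R3 ← R3 − (25/66)·R1: [0, 129/11, -43/11]
R3 ← R3 + (1/2)·R2: [0, 0, 0]
2 nonzero rows, so rank(AM) = 2.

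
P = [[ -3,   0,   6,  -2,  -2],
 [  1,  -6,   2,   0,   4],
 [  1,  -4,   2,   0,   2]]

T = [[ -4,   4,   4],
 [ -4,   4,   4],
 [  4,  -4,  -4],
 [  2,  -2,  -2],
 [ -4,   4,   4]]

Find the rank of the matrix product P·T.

1

First compute PT:
[[ 40, -40, -40],
 [ 12, -12, -12],
 [ 12, -12, -12]]
Now row reduce the product.
R2 ← R2 − (3/10)·R1: [0, 0, 0]
R3 ← R3 − (3/10)·R1: [0, 0, 0]
1 nonzero row, so rank(PT) = 1.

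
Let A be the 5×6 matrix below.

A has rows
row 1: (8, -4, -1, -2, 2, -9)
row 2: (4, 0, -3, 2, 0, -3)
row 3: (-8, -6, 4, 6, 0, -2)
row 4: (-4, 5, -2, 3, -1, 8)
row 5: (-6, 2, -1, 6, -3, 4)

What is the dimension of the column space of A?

5

Row reduce to echelon form.
R2 ← R2 − (1/2)·R1: [0, 2, -5/2, 3, -1, 3/2]
R3 ← R3 + R1: [0, -10, 3, 4, 2, -11]
R4 ← R4 + (1/2)·R1: [0, 3, -5/2, 2, 0, 7/2]
R5 ← R5 + (3/4)·R1: [0, -1, -7/4, 9/2, -3/2, -11/4]
R3 ← R3 + (5)·R2: [0, 0, -19/2, 19, -3, -7/2]
R4 ← R4 − (3/2)·R2: [0, 0, 5/4, -5/2, 3/2, 5/4]
R5 ← R5 + (1/2)·R2: [0, 0, -3, 6, -2, -2]
R4 ← R4 + (5/38)·R3: [0, 0, 0, 0, 21/19, 15/19]
R5 ← R5 − (6/19)·R3: [0, 0, 0, 0, -20/19, -17/19]
R5 ← R5 + (20/21)·R4: [0, 0, 0, 0, 0, -1/7]
Echelon form has 5 nonzero rows, so rank(A) = 5.
The column space has dimension equal to the rank: 5.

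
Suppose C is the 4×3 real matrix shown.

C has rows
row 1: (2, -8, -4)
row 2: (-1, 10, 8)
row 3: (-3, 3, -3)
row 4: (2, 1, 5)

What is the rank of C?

2

Row reduce to echelon form.
R2 ← R2 + (1/2)·R1: [0, 6, 6]
R3 ← R3 + (3/2)·R1: [0, -9, -9]
R4 ← R4 − R1: [0, 9, 9]
R3 ← R3 + (3/2)·R2: [0, 0, 0]
R4 ← R4 − (3/2)·R2: [0, 0, 0]
Echelon form has 2 nonzero rows, so rank(C) = 2.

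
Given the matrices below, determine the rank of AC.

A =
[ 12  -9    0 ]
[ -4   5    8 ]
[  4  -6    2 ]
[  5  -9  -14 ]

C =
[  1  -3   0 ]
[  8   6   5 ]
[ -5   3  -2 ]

2

First compute AC:
[[-60, -90, -45],
 [ -4,  66,   9],
 [-54, -42, -34],
 [  3, -111, -17]]
Now row reduce the product.
R2 ← R2 − (1/15)·R1: [0, 72, 12]
R3 ← R3 − (9/10)·R1: [0, 39, 13/2]
R4 ← R4 + (1/20)·R1: [0, -231/2, -77/4]
R3 ← R3 − (13/24)·R2: [0, 0, 0]
R4 ← R4 + (77/48)·R2: [0, 0, 0]
2 nonzero rows, so rank(AC) = 2.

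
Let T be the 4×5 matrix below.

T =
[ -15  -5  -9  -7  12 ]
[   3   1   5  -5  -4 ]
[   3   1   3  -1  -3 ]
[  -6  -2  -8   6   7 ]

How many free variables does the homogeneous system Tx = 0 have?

3

Row reduce to echelon form.
R2 ← R2 + (1/5)·R1: [0, 0, 16/5, -32/5, -8/5]
R3 ← R3 + (1/5)·R1: [0, 0, 6/5, -12/5, -3/5]
R4 ← R4 − (2/5)·R1: [0, 0, -22/5, 44/5, 11/5]
R3 ← R3 − (3/8)·R2: [0, 0, 0, 0, 0]
R4 ← R4 + (11/8)·R2: [0, 0, 0, 0, 0]
2 nonzero rows, so rank(T) = 2.
T has 5 columns; by rank–nullity, nullity = 5 − 2 = 3.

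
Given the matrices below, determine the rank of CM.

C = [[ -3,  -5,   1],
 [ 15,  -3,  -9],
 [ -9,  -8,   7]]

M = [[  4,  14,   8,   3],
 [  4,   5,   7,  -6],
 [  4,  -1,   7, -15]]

3

First compute CM:
[[-28, -68, -52,   6],
 [ 12, 204,  36, 198],
 [-40, -173, -79, -84]]
Now row reduce the product.
R2 ← R2 + (3/7)·R1: [0, 1224/7, 96/7, 1404/7]
R3 ← R3 − (10/7)·R1: [0, -531/7, -33/7, -648/7]
R3 ← R3 + (59/136)·R2: [0, 0, 21/17, -189/34]
3 nonzero rows, so rank(CM) = 3.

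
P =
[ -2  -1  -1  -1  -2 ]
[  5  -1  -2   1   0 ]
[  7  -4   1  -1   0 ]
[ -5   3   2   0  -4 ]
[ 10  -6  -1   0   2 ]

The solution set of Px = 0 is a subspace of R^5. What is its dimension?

Row reduce to echelon form.
R2 ← R2 + (5/2)·R1: [0, -7/2, -9/2, -3/2, -5]
R3 ← R3 + (7/2)·R1: [0, -15/2, -5/2, -9/2, -7]
R4 ← R4 − (5/2)·R1: [0, 11/2, 9/2, 5/2, 1]
R5 ← R5 + (5)·R1: [0, -11, -6, -5, -8]
R3 ← R3 − (15/7)·R2: [0, 0, 50/7, -9/7, 26/7]
R4 ← R4 + (11/7)·R2: [0, 0, -18/7, 1/7, -48/7]
R5 ← R5 − (22/7)·R2: [0, 0, 57/7, -2/7, 54/7]
R4 ← R4 + (9/25)·R3: [0, 0, 0, -8/25, -138/25]
R5 ← R5 − (57/50)·R3: [0, 0, 0, 59/50, 87/25]
R5 ← R5 + (59/16)·R4: [0, 0, 0, 0, -135/8]
5 nonzero rows, so rank(P) = 5.
P has 5 columns; by rank–nullity, nullity = 5 − 5 = 0.

0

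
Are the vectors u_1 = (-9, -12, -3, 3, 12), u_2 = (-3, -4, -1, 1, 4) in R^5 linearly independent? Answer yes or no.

no

Form the matrix with these vectors as rows and row reduce.
R2 ← R2 − (1/3)·R1: [0, 0, 0, 0, 0]
1 nonzero row, so the 2 vectors span a space of dimension 1.
Since 1 < 2, the vectors are linearly dependent.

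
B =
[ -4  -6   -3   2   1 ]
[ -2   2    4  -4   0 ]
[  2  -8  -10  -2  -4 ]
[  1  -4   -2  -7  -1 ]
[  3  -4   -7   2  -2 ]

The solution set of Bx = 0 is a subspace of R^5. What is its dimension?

1

Row reduce to echelon form.
R2 ← R2 − (1/2)·R1: [0, 5, 11/2, -5, -1/2]
R3 ← R3 + (1/2)·R1: [0, -11, -23/2, -1, -7/2]
R4 ← R4 + (1/4)·R1: [0, -11/2, -11/4, -13/2, -3/4]
R5 ← R5 + (3/4)·R1: [0, -17/2, -37/4, 7/2, -5/4]
R3 ← R3 + (11/5)·R2: [0, 0, 3/5, -12, -23/5]
R4 ← R4 + (11/10)·R2: [0, 0, 33/10, -12, -13/10]
R5 ← R5 + (17/10)·R2: [0, 0, 1/10, -5, -21/10]
R4 ← R4 − (11/2)·R3: [0, 0, 0, 54, 24]
R5 ← R5 − (1/6)·R3: [0, 0, 0, -3, -4/3]
R5 ← R5 + (1/18)·R4: [0, 0, 0, 0, 0]
4 nonzero rows, so rank(B) = 4.
B has 5 columns; by rank–nullity, nullity = 5 − 4 = 1.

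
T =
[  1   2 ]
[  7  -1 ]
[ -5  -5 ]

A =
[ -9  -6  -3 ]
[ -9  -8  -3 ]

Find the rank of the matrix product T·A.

First compute TA:
[[-27, -22,  -9],
 [-54, -34, -18],
 [ 90,  70,  30]]
Now row reduce the product.
R2 ← R2 − (2)·R1: [0, 10, 0]
R3 ← R3 + (10/3)·R1: [0, -10/3, 0]
R3 ← R3 + (1/3)·R2: [0, 0, 0]
2 nonzero rows, so rank(TA) = 2.

2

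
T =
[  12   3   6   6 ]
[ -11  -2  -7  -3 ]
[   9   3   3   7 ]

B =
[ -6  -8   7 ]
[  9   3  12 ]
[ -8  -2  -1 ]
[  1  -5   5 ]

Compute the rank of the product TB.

First compute TB:
[[-87, -129, 144],
 [101, 111, -109],
 [-44, -104, 131]]
Now row reduce the product.
R2 ← R2 + (101/87)·R1: [0, -1124/29, 1687/29]
R3 ← R3 − (44/87)·R1: [0, -1124/29, 1687/29]
R3 ← R3 − R2: [0, 0, 0]
2 nonzero rows, so rank(TB) = 2.

2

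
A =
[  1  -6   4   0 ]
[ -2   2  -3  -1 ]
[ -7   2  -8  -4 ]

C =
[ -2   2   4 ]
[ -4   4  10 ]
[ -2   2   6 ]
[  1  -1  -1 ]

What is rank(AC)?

First compute AC:
[[ 14, -14, -32],
 [  1,  -1,  -5],
 [ 18, -18, -52]]
Now row reduce the product.
R2 ← R2 − (1/14)·R1: [0, 0, -19/7]
R3 ← R3 − (9/7)·R1: [0, 0, -76/7]
R3 ← R3 − (4)·R2: [0, 0, 0]
2 nonzero rows, so rank(AC) = 2.

2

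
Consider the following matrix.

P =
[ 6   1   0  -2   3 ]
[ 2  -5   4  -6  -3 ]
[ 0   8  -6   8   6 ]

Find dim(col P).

2

Row reduce to echelon form.
R2 ← R2 − (1/3)·R1: [0, -16/3, 4, -16/3, -4]
R3 ← R3 + (3/2)·R2: [0, 0, 0, 0, 0]
Echelon form has 2 nonzero rows, so rank(P) = 2.
The column space has dimension equal to the rank: 2.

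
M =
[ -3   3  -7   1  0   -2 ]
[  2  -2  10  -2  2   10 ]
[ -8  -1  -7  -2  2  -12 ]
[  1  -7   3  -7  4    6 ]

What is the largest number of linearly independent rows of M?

Row reduce to echelon form.
R2 ← R2 + (2/3)·R1: [0, 0, 16/3, -4/3, 2, 26/3]
R3 ← R3 − (8/3)·R1: [0, -9, 35/3, -14/3, 2, -20/3]
R4 ← R4 + (1/3)·R1: [0, -6, 2/3, -20/3, 4, 16/3]
Swap R2 ↔ R3
R4 ← R4 − (2/3)·R2: [0, 0, -64/9, -32/9, 8/3, 88/9]
R4 ← R4 + (4/3)·R3: [0, 0, 0, -16/3, 16/3, 64/3]
Echelon form has 4 nonzero rows, so rank(M) = 4.
The rank gives the maximum number of linearly independent rows: 4.

4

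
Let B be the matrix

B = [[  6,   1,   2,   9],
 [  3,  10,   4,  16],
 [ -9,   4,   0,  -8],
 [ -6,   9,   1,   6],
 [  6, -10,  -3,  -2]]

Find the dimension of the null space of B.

0

Row reduce to echelon form.
R2 ← R2 − (1/2)·R1: [0, 19/2, 3, 23/2]
R3 ← R3 + (3/2)·R1: [0, 11/2, 3, 11/2]
R4 ← R4 + R1: [0, 10, 3, 15]
R5 ← R5 − R1: [0, -11, -5, -11]
R3 ← R3 − (11/19)·R2: [0, 0, 24/19, -22/19]
R4 ← R4 − (20/19)·R2: [0, 0, -3/19, 55/19]
R5 ← R5 + (22/19)·R2: [0, 0, -29/19, 44/19]
R4 ← R4 + (1/8)·R3: [0, 0, 0, 11/4]
R5 ← R5 + (29/24)·R3: [0, 0, 0, 11/12]
R5 ← R5 − (1/3)·R4: [0, 0, 0, 0]
4 nonzero rows, so rank(B) = 4.
B has 4 columns; by rank–nullity, nullity = 4 − 4 = 0.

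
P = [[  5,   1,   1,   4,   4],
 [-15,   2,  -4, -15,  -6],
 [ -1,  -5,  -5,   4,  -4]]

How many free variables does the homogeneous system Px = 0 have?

Row reduce to echelon form.
R2 ← R2 + (3)·R1: [0, 5, -1, -3, 6]
R3 ← R3 + (1/5)·R1: [0, -24/5, -24/5, 24/5, -16/5]
R3 ← R3 + (24/25)·R2: [0, 0, -144/25, 48/25, 64/25]
3 nonzero rows, so rank(P) = 3.
P has 5 columns; by rank–nullity, nullity = 5 − 3 = 2.

2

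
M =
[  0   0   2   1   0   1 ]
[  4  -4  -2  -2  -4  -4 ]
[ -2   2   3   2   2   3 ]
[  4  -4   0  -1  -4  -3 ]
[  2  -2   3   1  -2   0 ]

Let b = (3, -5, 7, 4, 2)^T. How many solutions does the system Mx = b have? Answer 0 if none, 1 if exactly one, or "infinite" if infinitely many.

0

Row reduce the augmented matrix [M | b].
Swap R1 ↔ R2
R3 ← R3 + (1/2)·R1: [0, 0, 2, 1, 0, 1, 9/2]
R4 ← R4 − R1: [0, 0, 2, 1, 0, 1, 9]
R5 ← R5 − (1/2)·R1: [0, 0, 4, 2, 0, 2, 9/2]
R3 ← R3 − R2: [0, 0, 0, 0, 0, 0, 3/2]
R4 ← R4 − R2: [0, 0, 0, 0, 0, 0, 6]
R5 ← R5 − (2)·R2: [0, 0, 0, 0, 0, 0, -3/2]
R4 ← R4 − (4)·R3: [0, 0, 0, 0, 0, 0, 0]
R5 ← R5 + R3: [0, 0, 0, 0, 0, 0, 0]
The echelon form has 3 nonzero rows; the last pivot sits in the augmented column, so rank(M) = 2 but rank([M|b]) = 3.
Since the ranks differ, the system is inconsistent.
It has no solutions.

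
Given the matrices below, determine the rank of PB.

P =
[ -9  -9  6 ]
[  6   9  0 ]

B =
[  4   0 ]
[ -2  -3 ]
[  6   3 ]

2

First compute PB:
[[ 18,  45],
 [  6, -27]]
Now row reduce the product.
R2 ← R2 − (1/3)·R1: [0, -42]
2 nonzero rows, so rank(PB) = 2.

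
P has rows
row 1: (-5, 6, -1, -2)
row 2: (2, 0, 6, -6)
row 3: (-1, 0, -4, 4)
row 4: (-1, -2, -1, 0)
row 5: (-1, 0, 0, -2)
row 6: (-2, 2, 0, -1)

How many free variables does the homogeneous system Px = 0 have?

Row reduce to echelon form.
R2 ← R2 + (2/5)·R1: [0, 12/5, 28/5, -34/5]
R3 ← R3 − (1/5)·R1: [0, -6/5, -19/5, 22/5]
R4 ← R4 − (1/5)·R1: [0, -16/5, -4/5, 2/5]
R5 ← R5 − (1/5)·R1: [0, -6/5, 1/5, -8/5]
R6 ← R6 − (2/5)·R1: [0, -2/5, 2/5, -1/5]
R3 ← R3 + (1/2)·R2: [0, 0, -1, 1]
R4 ← R4 + (4/3)·R2: [0, 0, 20/3, -26/3]
R5 ← R5 + (1/2)·R2: [0, 0, 3, -5]
R6 ← R6 + (1/6)·R2: [0, 0, 4/3, -4/3]
R4 ← R4 + (20/3)·R3: [0, 0, 0, -2]
R5 ← R5 + (3)·R3: [0, 0, 0, -2]
R6 ← R6 + (4/3)·R3: [0, 0, 0, 0]
R5 ← R5 − R4: [0, 0, 0, 0]
4 nonzero rows, so rank(P) = 4.
P has 4 columns; by rank–nullity, nullity = 4 − 4 = 0.

0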